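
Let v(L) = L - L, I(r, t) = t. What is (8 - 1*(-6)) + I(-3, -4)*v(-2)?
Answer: 14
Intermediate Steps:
v(L) = 0
(8 - 1*(-6)) + I(-3, -4)*v(-2) = (8 - 1*(-6)) - 4*0 = (8 + 6) + 0 = 14 + 0 = 14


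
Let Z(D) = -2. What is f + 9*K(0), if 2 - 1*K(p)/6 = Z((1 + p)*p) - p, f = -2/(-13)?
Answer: 2810/13 ≈ 216.15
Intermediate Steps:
f = 2/13 (f = -2*(-1/13) = 2/13 ≈ 0.15385)
K(p) = 24 + 6*p (K(p) = 12 - 6*(-2 - p) = 12 + (12 + 6*p) = 24 + 6*p)
f + 9*K(0) = 2/13 + 9*(24 + 6*0) = 2/13 + 9*(24 + 0) = 2/13 + 9*24 = 2/13 + 216 = 2810/13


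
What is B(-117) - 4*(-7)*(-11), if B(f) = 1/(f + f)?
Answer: -72073/234 ≈ -308.00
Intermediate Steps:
B(f) = 1/(2*f)
B(-117) - 4*(-7)*(-11) = (½)/(-117) - 4*(-7)*(-11) = (½)*(-1/117) + 28*(-11) = -1/234 - 308 = -72073/234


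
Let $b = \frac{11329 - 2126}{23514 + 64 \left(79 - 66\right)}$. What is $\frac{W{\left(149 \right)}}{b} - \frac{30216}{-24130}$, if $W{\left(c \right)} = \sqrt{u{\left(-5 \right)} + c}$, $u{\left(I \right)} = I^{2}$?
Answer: $\frac{15108}{12065} + \frac{24346 \sqrt{174}}{9203} \approx 36.148$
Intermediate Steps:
$b = \frac{9203}{24346}$ ($b = \frac{9203}{23514 + 64 \cdot 13} = \frac{9203}{23514 + 832} = \frac{9203}{24346} \approx 0.37801$)
$W{\left(c \right)} = \sqrt{25 + c}$ ($W{\left(c \right)} = \sqrt{\left(-5\right)^{2} + c} = \sqrt{25 + c}$)
$\frac{W{\left(149 \right)}}{b} - \frac{30216}{-24130} = \frac{\sqrt{25 + 149}}{\frac{9203}{24346}} - \frac{30216}{-24130} = \sqrt{174} \cdot \frac{24346}{9203} - - \frac{15108}{12065} = \frac{24346 \sqrt{174}}{9203} + \frac{15108}{12065} = \frac{15108}{12065} + \frac{24346 \sqrt{174}}{9203}$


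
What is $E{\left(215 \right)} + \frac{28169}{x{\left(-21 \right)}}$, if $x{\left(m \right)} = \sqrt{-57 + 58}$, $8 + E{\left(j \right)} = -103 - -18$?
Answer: $28076$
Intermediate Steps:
$E{\left(j \right)} = -93$ ($E{\left(j \right)} = -8 - 85 = -93$)
$x{\left(m \right)} = 1$ ($x{\left(m \right)} = \sqrt{1} = 1$)
$E{\left(215 \right)} + \frac{28169}{x{\left(-21 \right)}} = -93 + \frac{28169}{1} = -93 + 28169 \cdot 1 = -93 + 28169 = 28076$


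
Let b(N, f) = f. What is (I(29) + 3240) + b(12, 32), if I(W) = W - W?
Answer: 3272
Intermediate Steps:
I(W) = 0
(I(29) + 3240) + b(12, 32) = (0 + 3240) + 32 = 3240 + 32 = 3272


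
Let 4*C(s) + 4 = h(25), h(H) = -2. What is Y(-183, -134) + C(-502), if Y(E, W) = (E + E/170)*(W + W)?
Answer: 8386269/170 ≈ 49331.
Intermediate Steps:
C(s) = -3/2 (C(s) = -1 + (¼)*(-2) = -1 - ½ = -3/2)
Y(E, W) = 171*E*W/85 (Y(E, W) = (E + E*(1/170))*(2*W) = (E + E/170)*(2*W) = (171*E/170)*(2*W) = 171*E*W/85)
Y(-183, -134) + C(-502) = (171/85)*(-183)*(-134) - 3/2 = 4193262/85 - 3/2 = 8386269/170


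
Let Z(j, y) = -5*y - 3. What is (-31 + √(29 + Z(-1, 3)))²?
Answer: (31 - √11)² ≈ 766.37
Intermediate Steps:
Z(j, y) = -3 - 5*y
(-31 + √(29 + Z(-1, 3)))² = (-31 + √(29 + (-3 - 5*3)))² = (-31 + √(29 + (-3 - 15)))² = (-31 + √(29 - 18))² = (-31 + √11)²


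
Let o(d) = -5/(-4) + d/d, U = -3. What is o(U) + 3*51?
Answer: 621/4 ≈ 155.25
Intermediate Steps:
o(d) = 9/4 (o(d) = -5*(-1/4) + 1 = 5/4 + 1 = 9/4)
o(U) + 3*51 = 9/4 + 3*51 = 9/4 + 153 = 621/4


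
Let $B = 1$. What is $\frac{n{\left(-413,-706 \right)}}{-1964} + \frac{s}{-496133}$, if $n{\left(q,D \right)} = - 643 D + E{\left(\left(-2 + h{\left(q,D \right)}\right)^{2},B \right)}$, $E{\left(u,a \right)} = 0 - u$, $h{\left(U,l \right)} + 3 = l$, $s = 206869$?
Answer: $\frac{25175815163}{974405212} \approx 25.837$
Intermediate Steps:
$h{\left(U,l \right)} = -3 + l$
$E{\left(u,a \right)} = - u$
$n{\left(q,D \right)} = - \left(-5 + D\right)^{2} - 643 D$ ($n{\left(q,D \right)} = - 643 D - \left(-2 + \left(-3 + D\right)\right)^{2} = - 643 D - \left(-5 + D\right)^{2} = - \left(-5 + D\right)^{2} - 643 D$)
$\frac{n{\left(-413,-706 \right)}}{-1964} + \frac{s}{-496133} = \frac{- \left(-5 - 706\right)^{2} - -453958}{-1964} + \frac{206869}{-496133} = \left(- \left(-711\right)^{2} + 453958\right) \left(- \frac{1}{1964}\right) + 206869 \left(- \frac{1}{496133}\right) = \left(\left(-1\right) 505521 + 453958\right) \left(- \frac{1}{1964}\right) - \frac{206869}{496133} = \left(-505521 + 453958\right) \left(- \frac{1}{1964}\right) - \frac{206869}{496133} = \left(-51563\right) \left(- \frac{1}{1964}\right) - \frac{206869}{496133} = \frac{51563}{1964} - \frac{206869}{496133} = \frac{25175815163}{974405212}$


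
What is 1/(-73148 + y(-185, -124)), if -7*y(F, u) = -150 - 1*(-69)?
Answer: -7/511955 ≈ -1.3673e-5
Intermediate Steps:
y(F, u) = 81/7 (y(F, u) = -(-150 - 1*(-69))/7 = -(-150 + 69)/7 = -⅐*(-81) = 81/7)
1/(-73148 + y(-185, -124)) = 1/(-73148 + 81/7) = 1/(-511955/7) = -7/511955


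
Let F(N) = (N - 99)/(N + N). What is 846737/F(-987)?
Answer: 278576473/181 ≈ 1.5391e+6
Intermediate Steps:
F(N) = (-99 + N)/(2*N) (F(N) = (-99 + N)/((2*N)) = (-99 + N)*(1/(2*N)) = (-99 + N)/(2*N))
846737/F(-987) = 846737/(((½)*(-99 - 987)/(-987))) = 846737/(((½)*(-1/987)*(-1086))) = 846737/(181/329) = 846737*(329/181) = 278576473/181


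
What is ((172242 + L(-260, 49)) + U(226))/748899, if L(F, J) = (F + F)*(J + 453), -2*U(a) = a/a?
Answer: -19733/166422 ≈ -0.11857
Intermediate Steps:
U(a) = -½ (U(a) = -a/(2*a) = -½*1 = -½)
L(F, J) = 2*F*(453 + J) (L(F, J) = (2*F)*(453 + J) = 2*F*(453 + J))
((172242 + L(-260, 49)) + U(226))/748899 = ((172242 + 2*(-260)*(453 + 49)) - ½)/748899 = ((172242 + 2*(-260)*502) - ½)*(1/748899) = ((172242 - 261040) - ½)*(1/748899) = (-88798 - ½)*(1/748899) = -177597/2*1/748899 = -19733/166422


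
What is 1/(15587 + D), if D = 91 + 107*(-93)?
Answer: 1/5727 ≈ 0.00017461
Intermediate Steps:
D = -9860 (D = 91 - 9951 = -9860)
1/(15587 + D) = 1/(15587 - 9860) = 1/5727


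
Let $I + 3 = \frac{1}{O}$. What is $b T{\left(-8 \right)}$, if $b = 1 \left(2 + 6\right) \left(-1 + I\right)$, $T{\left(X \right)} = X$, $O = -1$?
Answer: $320$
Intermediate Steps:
$I = -4$ ($I = -3 + \frac{1}{-1} = -3 - 1 = -4$)
$b = -40$ ($b = 1 \left(2 + 6\right) \left(-1 - 4\right) = 1 \cdot 8 \left(-5\right) = 8 \left(-5\right) = -40$)
$b T{\left(-8 \right)} = \left(-40\right) \left(-8\right) = 320$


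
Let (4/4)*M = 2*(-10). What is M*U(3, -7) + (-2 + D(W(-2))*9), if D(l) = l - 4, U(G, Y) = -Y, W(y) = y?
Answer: -196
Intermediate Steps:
D(l) = -4 + l
M = -20 (M = 2*(-10) = -20)
M*U(3, -7) + (-2 + D(W(-2))*9) = -(-20)*(-7) + (-2 + (-4 - 2)*9) = -20*7 + (-2 - 6*9) = -140 + (-2 - 54) = -140 - 56 = -196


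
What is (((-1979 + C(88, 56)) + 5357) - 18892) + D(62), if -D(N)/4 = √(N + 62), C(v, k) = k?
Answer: -15458 - 8*√31 ≈ -15503.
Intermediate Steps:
D(N) = -4*√(62 + N) (D(N) = -4*√(N + 62) = -4*√(62 + N))
(((-1979 + C(88, 56)) + 5357) - 18892) + D(62) = (((-1979 + 56) + 5357) - 18892) - 4*√(62 + 62) = ((-1923 + 5357) - 18892) - 8*√31 = (3434 - 18892) - 8*√31 = -15458 - 8*√31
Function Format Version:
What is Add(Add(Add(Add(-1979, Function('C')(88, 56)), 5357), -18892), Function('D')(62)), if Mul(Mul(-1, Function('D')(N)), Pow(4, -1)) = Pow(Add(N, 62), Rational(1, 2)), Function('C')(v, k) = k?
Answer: Add(-15458, Mul(-8, Pow(31, Rational(1, 2)))) ≈ -15503.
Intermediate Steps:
Function('D')(N) = Mul(-4, Pow(Add(62, N), Rational(1, 2))) (Function('D')(N) = Mul(-4, Pow(Add(N, 62), Rational(1, 2))) = Mul(-4, Pow(Add(62, N), Rational(1, 2))))
Add(Add(Add(Add(-1979, Function('C')(88, 56)), 5357), -18892), Function('D')(62)) = Add(Add(Add(Add(-1979, 56), 5357), -18892), Mul(-4, Pow(Add(62, 62), Rational(1, 2)))) = Add(Add(Add(-1923, 5357), -18892), Mul(-4, Pow(124, Rational(1, 2)))) = Add(Add(3434, -18892), Mul(-4, Mul(2, Pow(31, Rational(1, 2))))) = Add(-15458, Mul(-8, Pow(31, Rational(1, 2))))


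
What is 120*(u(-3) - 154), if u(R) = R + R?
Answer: -19200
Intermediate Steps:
u(R) = 2*R
120*(u(-3) - 154) = 120*(2*(-3) - 154) = 120*(-6 - 154) = 120*(-160) = -19200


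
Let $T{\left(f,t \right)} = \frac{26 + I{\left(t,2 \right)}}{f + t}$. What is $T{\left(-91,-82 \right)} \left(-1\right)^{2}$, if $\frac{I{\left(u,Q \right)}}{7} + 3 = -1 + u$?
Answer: $\frac{576}{173} \approx 3.3295$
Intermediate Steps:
$I{\left(u,Q \right)} = -28 + 7 u$ ($I{\left(u,Q \right)} = -21 + 7 \left(-1 + u\right) = -21 + \left(-7 + 7 u\right) = -28 + 7 u$)
$T{\left(f,t \right)} = \frac{-2 + 7 t}{f + t}$ ($T{\left(f,t \right)} = \frac{26 + \left(-28 + 7 t\right)}{f + t} = \frac{-2 + 7 t}{f + t}$)
$T{\left(-91,-82 \right)} \left(-1\right)^{2} = \frac{-2 + 7 \left(-82\right)}{-91 - 82} \left(-1\right)^{2} = \frac{-2 - 574}{-173} \cdot 1 = \left(- \frac{1}{173}\right) \left(-576\right) 1 = \frac{576}{173} \cdot 1 = \frac{576}{173}$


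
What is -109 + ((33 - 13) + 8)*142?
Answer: 3867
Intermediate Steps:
-109 + ((33 - 13) + 8)*142 = -109 + (20 + 8)*142 = -109 + 28*142 = -109 + 3976 = 3867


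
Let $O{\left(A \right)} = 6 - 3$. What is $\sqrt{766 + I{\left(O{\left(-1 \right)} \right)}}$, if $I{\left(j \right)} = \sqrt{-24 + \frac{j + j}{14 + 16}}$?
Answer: $\frac{\sqrt{19150 + 5 i \sqrt{595}}}{5} \approx 27.677 + 0.088134 i$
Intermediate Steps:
$O{\left(A \right)} = 3$
$I{\left(j \right)} = \sqrt{-24 + \frac{j}{15}}$ ($I{\left(j \right)} = \sqrt{-24 + \frac{2 j}{30}} = \sqrt{-24 + 2 j \frac{1}{30}} = \sqrt{-24 + \frac{j}{15}}$)
$\sqrt{766 + I{\left(O{\left(-1 \right)} \right)}} = \sqrt{766 + \frac{\sqrt{-5400 + 15 \cdot 3}}{15}} = \sqrt{766 + \frac{\sqrt{-5400 + 45}}{15}} = \sqrt{766 + \frac{\sqrt{-5355}}{15}} = \sqrt{766 + \frac{3 i \sqrt{595}}{15}} = \sqrt{766 + \frac{i \sqrt{595}}{5}}$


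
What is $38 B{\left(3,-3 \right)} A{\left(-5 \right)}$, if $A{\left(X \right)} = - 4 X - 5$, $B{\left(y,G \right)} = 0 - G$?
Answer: $1710$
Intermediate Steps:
$B{\left(y,G \right)} = - G$
$A{\left(X \right)} = -5 - 4 X$
$38 B{\left(3,-3 \right)} A{\left(-5 \right)} = 38 \left(\left(-1\right) \left(-3\right)\right) \left(-5 - -20\right) = 38 \cdot 3 \left(-5 + 20\right) = 114 \cdot 15 = 1710$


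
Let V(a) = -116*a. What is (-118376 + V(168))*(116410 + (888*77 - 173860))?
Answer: -1506302064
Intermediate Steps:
(-118376 + V(168))*(116410 + (888*77 - 173860)) = (-118376 - 116*168)*(116410 + (888*77 - 173860)) = (-118376 - 19488)*(116410 + (68376 - 173860)) = -137864*(116410 - 105484) = -137864*10926 = -1506302064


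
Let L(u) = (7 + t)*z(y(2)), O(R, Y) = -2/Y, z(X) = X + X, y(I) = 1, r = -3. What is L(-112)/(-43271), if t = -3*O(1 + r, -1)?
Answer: -2/43271 ≈ -4.6220e-5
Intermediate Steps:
z(X) = 2*X
t = -6 (t = -(-6)/(-1) = -(-6)*(-1) = -3*2 = -6)
L(u) = 2 (L(u) = (7 - 6)*(2*1) = 1*2 = 2)
L(-112)/(-43271) = 2/(-43271) = 2*(-1/43271) = -2/43271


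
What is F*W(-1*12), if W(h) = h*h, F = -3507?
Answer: -505008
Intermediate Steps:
W(h) = h²
F*W(-1*12) = -3507*(-1*12)² = -3507*(-12)² = -3507*144 = -505008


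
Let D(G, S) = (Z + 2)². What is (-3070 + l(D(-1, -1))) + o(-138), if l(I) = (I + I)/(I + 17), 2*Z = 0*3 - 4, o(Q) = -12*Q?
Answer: -1414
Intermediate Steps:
Z = -2 (Z = (0*3 - 4)/2 = (0 - 4)/2 = (½)*(-4) = -2)
D(G, S) = 0 (D(G, S) = (-2 + 2)² = 0² = 0)
l(I) = 2*I/(17 + I) (l(I) = (2*I)/(17 + I) = 2*I/(17 + I))
(-3070 + l(D(-1, -1))) + o(-138) = (-3070 + 2*0/(17 + 0)) - 12*(-138) = (-3070 + 2*0/17) + 1656 = (-3070 + 2*0*(1/17)) + 1656 = (-3070 + 0) + 1656 = -3070 + 1656 = -1414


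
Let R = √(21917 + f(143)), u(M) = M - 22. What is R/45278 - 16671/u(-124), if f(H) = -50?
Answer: 16671/146 + √21867/45278 ≈ 114.19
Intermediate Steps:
u(M) = -22 + M
R = √21867 (R = √(21917 - 50) = √21867 ≈ 147.88)
R/45278 - 16671/u(-124) = √21867/45278 - 16671/(-22 - 124) = √21867*(1/45278) - 16671/(-146) = √21867/45278 - 16671*(-1/146) = √21867/45278 + 16671/146 = 16671/146 + √21867/45278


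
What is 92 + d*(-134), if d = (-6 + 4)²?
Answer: -444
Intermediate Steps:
d = 4 (d = (-2)² = 4)
92 + d*(-134) = 92 + 4*(-134) = 92 - 536 = -444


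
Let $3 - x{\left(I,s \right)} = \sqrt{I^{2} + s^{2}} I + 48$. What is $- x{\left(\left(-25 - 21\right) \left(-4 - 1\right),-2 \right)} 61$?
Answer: $2745 + 28060 \sqrt{13226} \approx 3.2298 \cdot 10^{6}$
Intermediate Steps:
$x{\left(I,s \right)} = -45 - I \sqrt{I^{2} + s^{2}}$ ($x{\left(I,s \right)} = 3 - \left(\sqrt{I^{2} + s^{2}} I + 48\right) = 3 - \left(I \sqrt{I^{2} + s^{2}} + 48\right) = 3 - \left(48 + I \sqrt{I^{2} + s^{2}}\right) = -45 - I \sqrt{I^{2} + s^{2}}$)
$- x{\left(\left(-25 - 21\right) \left(-4 - 1\right),-2 \right)} 61 = - (-45 - \left(-25 - 21\right) \left(-4 - 1\right) \sqrt{\left(\left(-25 - 21\right) \left(-4 - 1\right)\right)^{2} + \left(-2\right)^{2}}) 61 = - (-45 - \left(-46\right) \left(-5\right) \sqrt{\left(\left(-46\right) \left(-5\right)\right)^{2} + 4}) 61 = - (-45 - 230 \sqrt{230^{2} + 4}) 61 = - (-45 - 230 \sqrt{52900 + 4}) 61 = - (-45 - 230 \sqrt{52904}) 61 = - (-45 - 230 \cdot 2 \sqrt{13226}) 61 = - (-45 - 460 \sqrt{13226}) 61 = \left(45 + 460 \sqrt{13226}\right) 61 = 2745 + 28060 \sqrt{13226}$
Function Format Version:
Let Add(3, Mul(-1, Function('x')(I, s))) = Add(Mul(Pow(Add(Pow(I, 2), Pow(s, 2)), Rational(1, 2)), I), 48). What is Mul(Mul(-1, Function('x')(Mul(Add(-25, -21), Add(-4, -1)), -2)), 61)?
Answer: Add(2745, Mul(28060, Pow(13226, Rational(1, 2)))) ≈ 3.2298e+6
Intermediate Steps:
Function('x')(I, s) = Add(-45, Mul(-1, I, Pow(Add(Pow(I, 2), Pow(s, 2)), Rational(1, 2)))) (Function('x')(I, s) = Add(3, Mul(-1, Add(Mul(Pow(Add(Pow(I, 2), Pow(s, 2)), Rational(1, 2)), I), 48))) = Add(3, Mul(-1, Add(Mul(I, Pow(Add(Pow(I, 2), Pow(s, 2)), Rational(1, 2))), 48))) = Add(3, Mul(-1, Add(48, Mul(I, Pow(Add(Pow(I, 2), Pow(s, 2)), Rational(1, 2)))))) = Add(3, Add(-48, Mul(-1, I, Pow(Add(Pow(I, 2), Pow(s, 2)), Rational(1, 2))))) = Add(-45, Mul(-1, I, Pow(Add(Pow(I, 2), Pow(s, 2)), Rational(1, 2)))))
Mul(Mul(-1, Function('x')(Mul(Add(-25, -21), Add(-4, -1)), -2)), 61) = Mul(Mul(-1, Add(-45, Mul(-1, Mul(Add(-25, -21), Add(-4, -1)), Pow(Add(Pow(Mul(Add(-25, -21), Add(-4, -1)), 2), Pow(-2, 2)), Rational(1, 2))))), 61) = Mul(Mul(-1, Add(-45, Mul(-1, Mul(-46, -5), Pow(Add(Pow(Mul(-46, -5), 2), 4), Rational(1, 2))))), 61) = Mul(Mul(-1, Add(-45, Mul(-1, 230, Pow(Add(Pow(230, 2), 4), Rational(1, 2))))), 61) = Mul(Mul(-1, Add(-45, Mul(-1, 230, Pow(Add(52900, 4), Rational(1, 2))))), 61) = Mul(Mul(-1, Add(-45, Mul(-1, 230, Pow(52904, Rational(1, 2))))), 61) = Mul(Mul(-1, Add(-45, Mul(-1, 230, Mul(2, Pow(13226, Rational(1, 2)))))), 61) = Mul(Mul(-1, Add(-45, Mul(-460, Pow(13226, Rational(1, 2))))), 61) = Mul(Add(45, Mul(460, Pow(13226, Rational(1, 2)))), 61) = Add(2745, Mul(28060, Pow(13226, Rational(1, 2))))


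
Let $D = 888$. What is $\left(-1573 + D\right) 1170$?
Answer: $-801450$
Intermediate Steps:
$\left(-1573 + D\right) 1170 = \left(-1573 + 888\right) 1170 = \left(-685\right) 1170 = -801450$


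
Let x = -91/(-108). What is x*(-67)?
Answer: -6097/108 ≈ -56.454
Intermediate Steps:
x = 91/108 (x = -91*(-1/108) = 91/108 ≈ 0.84259)
x*(-67) = (91/108)*(-67) = -6097/108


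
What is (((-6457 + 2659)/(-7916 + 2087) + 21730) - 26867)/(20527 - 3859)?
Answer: -9979925/32385924 ≈ -0.30816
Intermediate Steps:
(((-6457 + 2659)/(-7916 + 2087) + 21730) - 26867)/(20527 - 3859) = ((-3798/(-5829) + 21730) - 26867)/16668 = ((-3798*(-1/5829) + 21730) - 26867)*(1/16668) = ((1266/1943 + 21730) - 26867)*(1/16668) = (42222656/1943 - 26867)*(1/16668) = -9979925/1943*1/16668 = -9979925/32385924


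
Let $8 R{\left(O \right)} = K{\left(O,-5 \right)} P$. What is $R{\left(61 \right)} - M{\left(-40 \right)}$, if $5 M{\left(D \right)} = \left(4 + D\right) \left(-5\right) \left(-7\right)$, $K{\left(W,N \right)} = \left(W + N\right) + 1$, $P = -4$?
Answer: $\frac{447}{2} \approx 223.5$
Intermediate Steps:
$K{\left(W,N \right)} = 1 + N + W$ ($K{\left(W,N \right)} = \left(N + W\right) + 1 = 1 + N + W$)
$R{\left(O \right)} = 2 - \frac{O}{2}$ ($R{\left(O \right)} = \frac{\left(1 - 5 + O\right) \left(-4\right)}{8} = \frac{\left(-4 + O\right) \left(-4\right)}{8} = \frac{16 - 4 O}{8} = 2 - \frac{O}{2}$)
$M{\left(D \right)} = 28 + 7 D$ ($M{\left(D \right)} = \frac{\left(4 + D\right) \left(-5\right) \left(-7\right)}{5} = \frac{\left(-20 - 5 D\right) \left(-7\right)}{5} = \frac{140 + 35 D}{5} = 28 + 7 D$)
$R{\left(61 \right)} - M{\left(-40 \right)} = \left(2 - \frac{61}{2}\right) - \left(28 + 7 \left(-40\right)\right) = \left(2 - \frac{61}{2}\right) - \left(28 - 280\right) = - \frac{57}{2} - -252 = - \frac{57}{2} + 252 = \frac{447}{2}$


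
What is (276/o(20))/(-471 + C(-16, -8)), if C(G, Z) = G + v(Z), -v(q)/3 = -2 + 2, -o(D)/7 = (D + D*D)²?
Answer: 23/50112300 ≈ 4.5897e-7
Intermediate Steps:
o(D) = -7*(D + D²)² (o(D) = -7*(D + D*D)² = -7*(D + D²)²)
v(q) = 0 (v(q) = -3*(-2 + 2) = -3*0 = 0)
C(G, Z) = G (C(G, Z) = G + 0 = G)
(276/o(20))/(-471 + C(-16, -8)) = (276/((-7*20²*(1 + 20)²)))/(-471 - 16) = (276/((-7*400*21²)))/(-487) = (276/((-7*400*441)))*(-1/487) = (276/(-1234800))*(-1/487) = (276*(-1/1234800))*(-1/487) = -23/102900*(-1/487) = 23/50112300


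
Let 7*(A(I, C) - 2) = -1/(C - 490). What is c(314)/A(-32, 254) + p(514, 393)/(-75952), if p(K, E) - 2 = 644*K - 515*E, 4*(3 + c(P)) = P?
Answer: 9048090137/251021360 ≈ 36.045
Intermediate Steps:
c(P) = -3 + P/4
p(K, E) = 2 - 515*E + 644*K (p(K, E) = 2 + (644*K - 515*E) = 2 + (-515*E + 644*K) = 2 - 515*E + 644*K)
A(I, C) = 2 - 1/(7*(-490 + C)) (A(I, C) = 2 + (-1/(C - 490))/7 = 2 + (-1/(-490 + C))/7 = 2 - 1/(7*(-490 + C)))
c(314)/A(-32, 254) + p(514, 393)/(-75952) = (-3 + (1/4)*314)/(((-6861 + 14*254)/(7*(-490 + 254)))) + (2 - 515*393 + 644*514)/(-75952) = (-3 + 157/2)/(((1/7)*(-6861 + 3556)/(-236))) + (2 - 202395 + 331016)*(-1/75952) = 151/(2*(((1/7)*(-1/236)*(-3305)))) + 128623*(-1/75952) = 151/(2*(3305/1652)) - 128623/75952 = (151/2)*(1652/3305) - 128623/75952 = 124726/3305 - 128623/75952 = 9048090137/251021360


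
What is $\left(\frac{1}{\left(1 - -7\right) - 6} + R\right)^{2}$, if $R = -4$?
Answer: $\frac{49}{4} \approx 12.25$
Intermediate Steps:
$\left(\frac{1}{\left(1 - -7\right) - 6} + R\right)^{2} = \left(\frac{1}{\left(1 - -7\right) - 6} - 4\right)^{2} = \left(\frac{1}{\left(1 + 7\right) - 6} - 4\right)^{2} = \left(\frac{1}{8 - 6} - 4\right)^{2} = \left(\frac{1}{2} - 4\right)^{2} = \left(- \frac{7}{2}\right)^{2} = \frac{49}{4}$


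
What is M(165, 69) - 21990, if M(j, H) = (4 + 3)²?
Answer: -21941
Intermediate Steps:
M(j, H) = 49 (M(j, H) = 7² = 49)
M(165, 69) - 21990 = 49 - 21990 = -21941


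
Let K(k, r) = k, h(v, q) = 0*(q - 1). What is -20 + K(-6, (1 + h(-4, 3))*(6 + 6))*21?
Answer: -146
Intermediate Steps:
h(v, q) = 0 (h(v, q) = 0*(-1 + q) = 0)
-20 + K(-6, (1 + h(-4, 3))*(6 + 6))*21 = -20 - 6*21 = -20 - 126 = -146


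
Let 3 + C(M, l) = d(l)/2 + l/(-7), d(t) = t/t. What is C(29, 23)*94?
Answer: -3807/7 ≈ -543.86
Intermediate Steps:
d(t) = 1
C(M, l) = -5/2 - l/7 (C(M, l) = -3 + (1/2 + l/(-7)) = -3 + (1*(1/2) + l*(-1/7)) = -3 + (1/2 - l/7) = -5/2 - l/7)
C(29, 23)*94 = (-5/2 - 1/7*23)*94 = (-5/2 - 23/7)*94 = -81/14*94 = -3807/7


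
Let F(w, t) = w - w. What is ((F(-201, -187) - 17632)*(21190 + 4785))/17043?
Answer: -24104800/897 ≈ -26873.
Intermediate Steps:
F(w, t) = 0
((F(-201, -187) - 17632)*(21190 + 4785))/17043 = ((0 - 17632)*(21190 + 4785))/17043 = -17632*25975*(1/17043) = -457991200*1/17043 = -24104800/897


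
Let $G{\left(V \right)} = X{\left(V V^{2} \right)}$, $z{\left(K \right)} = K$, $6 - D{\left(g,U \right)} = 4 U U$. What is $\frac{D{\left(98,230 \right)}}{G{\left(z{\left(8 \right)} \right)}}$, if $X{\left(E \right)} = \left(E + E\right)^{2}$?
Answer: $- \frac{105797}{524288} \approx -0.20179$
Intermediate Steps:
$D{\left(g,U \right)} = 6 - 4 U^{2}$ ($D{\left(g,U \right)} = 6 - 4 U U = 6 - 4 U^{2}$)
$X{\left(E \right)} = 4 E^{2}$ ($X{\left(E \right)} = \left(2 E\right)^{2} = 4 E^{2}$)
$G{\left(V \right)} = 4 V^{6}$ ($G{\left(V \right)} = 4 \left(V V^{2}\right)^{2} = 4 \left(V^{3}\right)^{2} = 4 V^{6}$)
$\frac{D{\left(98,230 \right)}}{G{\left(z{\left(8 \right)} \right)}} = \frac{6 - 4 \cdot 230^{2}}{4 \cdot 8^{6}} = \frac{6 - 211600}{4 \cdot 262144} = \frac{6 - 211600}{1048576} = \left(-211594\right) \frac{1}{1048576} = - \frac{105797}{524288}$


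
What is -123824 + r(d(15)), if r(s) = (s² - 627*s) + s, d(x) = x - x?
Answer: -123824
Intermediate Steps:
d(x) = 0
r(s) = s² - 626*s
-123824 + r(d(15)) = -123824 + 0*(-626 + 0) = -123824 + 0*(-626) = -123824 + 0 = -123824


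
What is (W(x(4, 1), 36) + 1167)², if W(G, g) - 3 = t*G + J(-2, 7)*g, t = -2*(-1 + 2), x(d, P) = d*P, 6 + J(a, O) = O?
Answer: 1435204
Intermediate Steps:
J(a, O) = -6 + O
x(d, P) = P*d
t = -2 (t = -2*1 = -2)
W(G, g) = 3 + g - 2*G (W(G, g) = 3 + (-2*G + (-6 + 7)*g) = 3 + (-2*G + 1*g) = 3 + (-2*G + g) = 3 + (g - 2*G) = 3 + g - 2*G)
(W(x(4, 1), 36) + 1167)² = ((3 + 36 - 2*4) + 1167)² = ((3 + 36 - 8) + 1167)² = (31 + 1167)² = 1198² = 1435204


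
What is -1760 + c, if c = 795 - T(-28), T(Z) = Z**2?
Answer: -1749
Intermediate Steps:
c = 11 (c = 795 - 1*(-28)**2 = 795 - 1*784 = 795 - 784 = 11)
-1760 + c = -1760 + 11 = -1749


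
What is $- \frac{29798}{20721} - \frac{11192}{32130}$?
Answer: $- \frac{198219862}{110960955} \approx -1.7864$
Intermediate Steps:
$- \frac{29798}{20721} - \frac{11192}{32130} = \left(-29798\right) \frac{1}{20721} - \frac{5596}{16065} = - \frac{29798}{20721} - \frac{5596}{16065} = - \frac{198219862}{110960955}$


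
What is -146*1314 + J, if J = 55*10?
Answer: -191294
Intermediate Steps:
J = 550
-146*1314 + J = -146*1314 + 550 = -191844 + 550 = -191294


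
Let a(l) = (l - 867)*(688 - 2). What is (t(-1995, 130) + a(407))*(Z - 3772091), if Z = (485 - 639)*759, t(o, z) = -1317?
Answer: 1232327364829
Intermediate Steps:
a(l) = -594762 + 686*l (a(l) = (-867 + l)*686 = -594762 + 686*l)
Z = -116886 (Z = -154*759 = -116886)
(t(-1995, 130) + a(407))*(Z - 3772091) = (-1317 + (-594762 + 686*407))*(-116886 - 3772091) = (-1317 + (-594762 + 279202))*(-3888977) = (-1317 - 315560)*(-3888977) = -316877*(-3888977) = 1232327364829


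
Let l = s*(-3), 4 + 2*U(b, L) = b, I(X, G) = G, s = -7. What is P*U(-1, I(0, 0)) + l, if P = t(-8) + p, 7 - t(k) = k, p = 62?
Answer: -343/2 ≈ -171.50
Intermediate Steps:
t(k) = 7 - k
U(b, L) = -2 + b/2
l = 21 (l = -7*(-3) = 21)
P = 77 (P = (7 - 1*(-8)) + 62 = (7 + 8) + 62 = 15 + 62 = 77)
P*U(-1, I(0, 0)) + l = 77*(-2 + (½)*(-1)) + 21 = 77*(-2 - ½) + 21 = 77*(-5/2) + 21 = -385/2 + 21 = -343/2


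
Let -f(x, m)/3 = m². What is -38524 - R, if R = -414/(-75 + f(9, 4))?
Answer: -1579622/41 ≈ -38527.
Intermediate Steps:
f(x, m) = -3*m²
R = 138/41 (R = -414/(-75 - 3*4²) = -414/(-75 - 3*16) = -414/(-75 - 48) = -414/(-123) = -1/123*(-414) = 138/41 ≈ 3.3659)
-38524 - R = -38524 - 1*138/41 = -38524 - 138/41 = -1579622/41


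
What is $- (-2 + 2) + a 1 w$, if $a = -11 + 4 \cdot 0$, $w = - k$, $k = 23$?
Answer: $253$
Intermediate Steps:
$w = -23$ ($w = \left(-1\right) 23 = -23$)
$a = -11$ ($a = -11 + 0 = -11$)
$- (-2 + 2) + a 1 w = - (-2 + 2) - 11 \cdot 1 \left(-23\right) = \left(-1\right) 0 - -253 = 0 + 253 = 253$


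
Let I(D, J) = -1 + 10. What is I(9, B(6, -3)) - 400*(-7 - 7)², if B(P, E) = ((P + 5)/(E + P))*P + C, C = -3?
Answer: -78391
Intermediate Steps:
B(P, E) = -3 + P*(5 + P)/(E + P) (B(P, E) = ((P + 5)/(E + P))*P - 3 = ((5 + P)/(E + P))*P - 3 = P*(5 + P)/(E + P) - 3 = -3 + P*(5 + P)/(E + P))
I(D, J) = 9
I(9, B(6, -3)) - 400*(-7 - 7)² = 9 - 400*(-7 - 7)² = 9 - 400*(-14)² = 9 - 400*196 = 9 - 78400 = -78391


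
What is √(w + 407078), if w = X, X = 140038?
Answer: 2*√136779 ≈ 739.67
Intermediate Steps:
w = 140038
√(w + 407078) = √(140038 + 407078) = √547116 = 2*√136779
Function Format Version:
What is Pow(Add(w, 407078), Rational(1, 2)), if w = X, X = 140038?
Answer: Mul(2, Pow(136779, Rational(1, 2))) ≈ 739.67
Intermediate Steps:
w = 140038
Pow(Add(w, 407078), Rational(1, 2)) = Pow(Add(140038, 407078), Rational(1, 2)) = Pow(547116, Rational(1, 2)) = Mul(2, Pow(136779, Rational(1, 2)))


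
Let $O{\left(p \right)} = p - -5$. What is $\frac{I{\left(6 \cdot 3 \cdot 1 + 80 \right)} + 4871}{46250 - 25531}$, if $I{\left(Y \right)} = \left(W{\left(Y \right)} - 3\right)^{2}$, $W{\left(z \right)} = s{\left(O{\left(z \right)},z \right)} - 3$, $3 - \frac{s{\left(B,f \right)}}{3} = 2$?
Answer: $\frac{4880}{20719} \approx 0.23553$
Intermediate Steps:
$O{\left(p \right)} = 5 + p$ ($O{\left(p \right)} = p + 5 = 5 + p$)
$s{\left(B,f \right)} = 3$ ($s{\left(B,f \right)} = 9 - 6 = 3$)
$W{\left(z \right)} = 0$ ($W{\left(z \right)} = 3 - 3 = 0$)
$I{\left(Y \right)} = 9$ ($I{\left(Y \right)} = \left(0 - 3\right)^{2} = \left(-3\right)^{2} = 9$)
$\frac{I{\left(6 \cdot 3 \cdot 1 + 80 \right)} + 4871}{46250 - 25531} = \frac{9 + 4871}{46250 - 25531} = \frac{4880}{20719}$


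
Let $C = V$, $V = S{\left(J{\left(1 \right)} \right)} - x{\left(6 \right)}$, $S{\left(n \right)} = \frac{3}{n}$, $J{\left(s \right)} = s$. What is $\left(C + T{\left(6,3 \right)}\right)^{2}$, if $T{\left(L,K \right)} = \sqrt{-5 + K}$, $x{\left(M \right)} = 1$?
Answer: $\left(2 + i \sqrt{2}\right)^{2} \approx 2.0 + 5.6569 i$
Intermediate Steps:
$V = 2$ ($V = \frac{3}{1} - 1 = 3 \cdot 1 - 1 = 3 - 1 = 2$)
$C = 2$
$\left(C + T{\left(6,3 \right)}\right)^{2} = \left(2 + \sqrt{-5 + 3}\right)^{2} = \left(2 + \sqrt{-2}\right)^{2} = \left(2 + i \sqrt{2}\right)^{2}$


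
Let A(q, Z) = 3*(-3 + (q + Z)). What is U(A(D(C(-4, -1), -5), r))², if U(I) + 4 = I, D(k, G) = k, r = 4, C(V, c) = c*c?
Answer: 4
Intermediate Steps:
C(V, c) = c²
A(q, Z) = -9 + 3*Z + 3*q (A(q, Z) = 3*(-3 + (Z + q)) = 3*(-3 + Z + q) = -9 + 3*Z + 3*q)
U(I) = -4 + I
U(A(D(C(-4, -1), -5), r))² = (-4 + (-9 + 3*4 + 3*(-1)²))² = (-4 + (-9 + 12 + 3*1))² = (-4 + (-9 + 12 + 3))² = (-4 + 6)² = 2² = 4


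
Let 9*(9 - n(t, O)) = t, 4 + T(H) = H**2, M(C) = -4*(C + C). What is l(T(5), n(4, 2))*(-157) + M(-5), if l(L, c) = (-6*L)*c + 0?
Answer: 169286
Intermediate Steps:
M(C) = -8*C
T(H) = -4 + H**2
n(t, O) = 9 - t/9
l(L, c) = -6*L*c (l(L, c) = -6*L*c + 0 = -6*L*c)
l(T(5), n(4, 2))*(-157) + M(-5) = -6*(-4 + 5**2)*(9 - 1/9*4)*(-157) - 8*(-5) = -6*(-4 + 25)*(9 - 4/9)*(-157) + 40 = -6*21*77/9*(-157) + 40 = -1078*(-157) + 40 = 169246 + 40 = 169286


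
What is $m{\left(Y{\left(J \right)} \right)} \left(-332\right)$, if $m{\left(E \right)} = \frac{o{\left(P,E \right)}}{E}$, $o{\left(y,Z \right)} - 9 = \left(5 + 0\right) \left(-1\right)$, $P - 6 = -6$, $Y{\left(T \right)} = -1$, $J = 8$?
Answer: $1328$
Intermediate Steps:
$P = 0$ ($P = 6 - 6 = 0$)
$o{\left(y,Z \right)} = 4$ ($o{\left(y,Z \right)} = 9 + \left(5 + 0\right) \left(-1\right) = 9 + 5 \left(-1\right) = 9 - 5 = 4$)
$m{\left(E \right)} = \frac{4}{E}$
$m{\left(Y{\left(J \right)} \right)} \left(-332\right) = \frac{4}{-1} \left(-332\right) = 4 \left(-1\right) \left(-332\right) = \left(-4\right) \left(-332\right) = 1328$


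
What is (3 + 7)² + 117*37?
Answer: 4429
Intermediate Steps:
(3 + 7)² + 117*37 = 10² + 4329 = 100 + 4329 = 4429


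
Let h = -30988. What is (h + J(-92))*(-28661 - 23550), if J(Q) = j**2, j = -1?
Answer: 1617862257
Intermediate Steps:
J(Q) = 1 (J(Q) = (-1)**2 = 1)
(h + J(-92))*(-28661 - 23550) = (-30988 + 1)*(-28661 - 23550) = -30987*(-52211) = 1617862257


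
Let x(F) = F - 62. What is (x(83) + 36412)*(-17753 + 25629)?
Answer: 286946308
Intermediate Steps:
x(F) = -62 + F
(x(83) + 36412)*(-17753 + 25629) = ((-62 + 83) + 36412)*(-17753 + 25629) = (21 + 36412)*7876 = 36433*7876 = 286946308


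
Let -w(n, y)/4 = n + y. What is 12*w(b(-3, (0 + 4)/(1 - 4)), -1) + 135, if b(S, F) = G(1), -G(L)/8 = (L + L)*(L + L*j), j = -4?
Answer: -2121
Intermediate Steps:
G(L) = 48*L² (G(L) = -8*(L + L)*(L + L*(-4)) = -8*2*L*(L - 4*L) = -8*2*L*(-3*L) = -(-48)*L² = 48*L²)
b(S, F) = 48 (b(S, F) = 48*1² = 48*1 = 48)
w(n, y) = -4*n - 4*y (w(n, y) = -4*(n + y) = -4*n - 4*y)
12*w(b(-3, (0 + 4)/(1 - 4)), -1) + 135 = 12*(-4*48 - 4*(-1)) + 135 = 12*(-192 + 4) + 135 = 12*(-188) + 135 = -2256 + 135 = -2121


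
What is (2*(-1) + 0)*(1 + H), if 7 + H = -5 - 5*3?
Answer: 52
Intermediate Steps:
H = -27 (H = -7 + (-5 - 5*3) = -7 + (-5 - 15) = -7 - 20 = -27)
(2*(-1) + 0)*(1 + H) = (2*(-1) + 0)*(1 - 27) = (-2 + 0)*(-26) = -2*(-26) = 52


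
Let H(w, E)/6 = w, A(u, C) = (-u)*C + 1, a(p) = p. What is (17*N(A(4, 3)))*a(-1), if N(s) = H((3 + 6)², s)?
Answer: -8262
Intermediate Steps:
A(u, C) = 1 - C*u (A(u, C) = -C*u + 1 = 1 - C*u)
H(w, E) = 6*w
N(s) = 486 (N(s) = 6*(3 + 6)² = 6*9² = 6*81 = 486)
(17*N(A(4, 3)))*a(-1) = (17*486)*(-1) = 8262*(-1) = -8262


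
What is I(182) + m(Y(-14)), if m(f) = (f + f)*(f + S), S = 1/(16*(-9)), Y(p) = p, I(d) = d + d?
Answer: 27223/36 ≈ 756.19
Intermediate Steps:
I(d) = 2*d
S = -1/144 (S = 1/(-144) = -1/144 ≈ -0.0069444)
m(f) = 2*f*(-1/144 + f) (m(f) = (f + f)*(f - 1/144) = (2*f)*(-1/144 + f) = 2*f*(-1/144 + f))
I(182) + m(Y(-14)) = 2*182 + (1/72)*(-14)*(-1 + 144*(-14)) = 364 + (1/72)*(-14)*(-1 - 2016) = 364 + (1/72)*(-14)*(-2017) = 364 + 14119/36 = 27223/36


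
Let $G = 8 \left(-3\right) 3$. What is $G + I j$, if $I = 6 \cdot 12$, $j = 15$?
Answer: $1008$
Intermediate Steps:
$I = 72$
$G = -72$ ($G = \left(-24\right) 3 = -72$)
$G + I j = -72 + 72 \cdot 15 = -72 + 1080 = 1008$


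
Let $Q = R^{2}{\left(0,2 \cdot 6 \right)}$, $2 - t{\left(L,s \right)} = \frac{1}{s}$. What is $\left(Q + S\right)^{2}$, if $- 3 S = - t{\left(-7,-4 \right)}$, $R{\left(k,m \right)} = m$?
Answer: $\frac{335241}{16} \approx 20953.0$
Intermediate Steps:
$t{\left(L,s \right)} = 2 - \frac{1}{s}$
$S = \frac{3}{4}$ ($S = - \frac{\left(-1\right) \left(2 - \frac{1}{-4}\right)}{3} = - \frac{\left(-1\right) \left(2 - - \frac{1}{4}\right)}{3} = - \frac{\left(-1\right) \left(2 + \frac{1}{4}\right)}{3} = - \frac{\left(-1\right) \frac{9}{4}}{3} = \left(- \frac{1}{3}\right) \left(- \frac{9}{4}\right) = \frac{3}{4} \approx 0.75$)
$Q = 144$ ($Q = \left(2 \cdot 6\right)^{2} = 12^{2} = 144$)
$\left(Q + S\right)^{2} = \left(144 + \frac{3}{4}\right)^{2} = \left(\frac{579}{4}\right)^{2} = \frac{335241}{16}$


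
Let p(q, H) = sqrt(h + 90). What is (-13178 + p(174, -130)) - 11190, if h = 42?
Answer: -24368 + 2*sqrt(33) ≈ -24357.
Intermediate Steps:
p(q, H) = 2*sqrt(33) (p(q, H) = sqrt(42 + 90) = sqrt(132) = 2*sqrt(33))
(-13178 + p(174, -130)) - 11190 = (-13178 + 2*sqrt(33)) - 11190 = -24368 + 2*sqrt(33)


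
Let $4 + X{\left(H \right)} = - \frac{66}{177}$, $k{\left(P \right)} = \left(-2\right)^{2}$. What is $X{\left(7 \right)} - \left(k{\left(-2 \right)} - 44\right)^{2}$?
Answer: $- \frac{94658}{59} \approx -1604.4$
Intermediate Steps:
$k{\left(P \right)} = 4$
$X{\left(H \right)} = - \frac{258}{59}$ ($X{\left(H \right)} = -4 - \frac{66}{177} = -4 - \frac{22}{59} = - \frac{258}{59}$)
$X{\left(7 \right)} - \left(k{\left(-2 \right)} - 44\right)^{2} = - \frac{258}{59} - \left(4 - 44\right)^{2} = - \frac{258}{59} - \left(-40\right)^{2} = - \frac{258}{59} - 1600 = - \frac{94658}{59}$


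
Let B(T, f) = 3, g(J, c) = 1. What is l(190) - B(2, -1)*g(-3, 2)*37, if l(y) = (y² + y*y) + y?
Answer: 72279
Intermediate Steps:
l(y) = y + 2*y² (l(y) = (y² + y²) + y = 2*y² + y = y + 2*y²)
l(190) - B(2, -1)*g(-3, 2)*37 = 190*(1 + 2*190) - 3*1*37 = 190*(1 + 380) - 3*37 = 190*381 - 1*111 = 72390 - 111 = 72279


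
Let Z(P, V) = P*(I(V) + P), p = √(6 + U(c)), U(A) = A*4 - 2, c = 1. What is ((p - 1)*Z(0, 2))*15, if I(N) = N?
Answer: 0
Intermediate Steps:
U(A) = -2 + 4*A (U(A) = 4*A - 2 = -2 + 4*A)
p = 2*√2 (p = √(6 + (-2 + 4*1)) = √(6 + (-2 + 4)) = √(6 + 2) = √8 = 2*√2 ≈ 2.8284)
Z(P, V) = P*(P + V) (Z(P, V) = P*(V + P) = P*(P + V))
((p - 1)*Z(0, 2))*15 = ((2*√2 - 1)*(0*(0 + 2)))*15 = ((-1 + 2*√2)*(0*2))*15 = ((-1 + 2*√2)*0)*15 = 0*15 = 0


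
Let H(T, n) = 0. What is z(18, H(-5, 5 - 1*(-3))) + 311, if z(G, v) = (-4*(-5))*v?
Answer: 311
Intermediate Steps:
z(G, v) = 20*v
z(18, H(-5, 5 - 1*(-3))) + 311 = 20*0 + 311 = 0 + 311 = 311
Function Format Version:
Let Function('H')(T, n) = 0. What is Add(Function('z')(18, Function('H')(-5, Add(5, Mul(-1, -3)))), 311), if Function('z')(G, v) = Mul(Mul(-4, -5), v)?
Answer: 311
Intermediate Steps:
Function('z')(G, v) = Mul(20, v)
Add(Function('z')(18, Function('H')(-5, Add(5, Mul(-1, -3)))), 311) = Add(Mul(20, 0), 311) = Add(0, 311) = 311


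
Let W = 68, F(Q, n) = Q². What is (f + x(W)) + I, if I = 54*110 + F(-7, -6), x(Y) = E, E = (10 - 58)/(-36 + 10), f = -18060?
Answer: -156899/13 ≈ -12069.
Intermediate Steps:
E = 24/13 (E = -48/(-26) = -48*(-1/26) = 24/13 ≈ 1.8462)
x(Y) = 24/13
I = 5989 (I = 54*110 + (-7)² = 5940 + 49 = 5989)
(f + x(W)) + I = (-18060 + 24/13) + 5989 = -234756/13 + 5989 = -156899/13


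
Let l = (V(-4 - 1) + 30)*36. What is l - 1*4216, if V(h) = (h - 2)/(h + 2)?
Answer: -3052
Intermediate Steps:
V(h) = (-2 + h)/(2 + h)
l = 1164 (l = ((-2 + (-4 - 1))/(2 + (-4 - 1)) + 30)*36 = ((-2 - 5)/(2 - 5) + 30)*36 = (-7/(-3) + 30)*36 = (-⅓*(-7) + 30)*36 = (7/3 + 30)*36 = (97/3)*36 = 1164)
l - 1*4216 = 1164 - 1*4216 = 1164 - 4216 = -3052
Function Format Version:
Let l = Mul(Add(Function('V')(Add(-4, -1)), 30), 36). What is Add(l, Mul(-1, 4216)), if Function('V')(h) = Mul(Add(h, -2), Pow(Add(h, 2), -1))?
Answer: -3052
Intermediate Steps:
Function('V')(h) = Mul(Pow(Add(2, h), -1), Add(-2, h)) (Function('V')(h) = Mul(Add(-2, h), Pow(Add(2, h), -1)) = Mul(Pow(Add(2, h), -1), Add(-2, h)))
l = 1164 (l = Mul(Add(Mul(Pow(Add(2, Add(-4, -1)), -1), Add(-2, Add(-4, -1))), 30), 36) = Mul(Add(Mul(Pow(Add(2, -5), -1), Add(-2, -5)), 30), 36) = Mul(Add(Mul(Pow(-3, -1), -7), 30), 36) = Mul(Add(Mul(Rational(-1, 3), -7), 30), 36) = Mul(Add(Rational(7, 3), 30), 36) = Mul(Rational(97, 3), 36) = 1164)
Add(l, Mul(-1, 4216)) = Add(1164, Mul(-1, 4216)) = Add(1164, -4216) = -3052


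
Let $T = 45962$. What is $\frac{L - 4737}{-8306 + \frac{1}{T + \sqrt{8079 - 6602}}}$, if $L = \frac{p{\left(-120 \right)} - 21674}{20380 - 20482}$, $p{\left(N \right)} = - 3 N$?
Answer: $\frac{4052003523756864200}{7432784827386628719} - \frac{230930 \sqrt{1477}}{7432784827386628719} \approx 0.54515$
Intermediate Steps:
$L = \frac{10657}{51}$ ($L = \frac{\left(-3\right) \left(-120\right) - 21674}{20380 - 20482} = \frac{360 - 21674}{-102} = \left(-21314\right) \left(- \frac{1}{102}\right) = \frac{10657}{51} \approx 208.96$)
$\frac{L - 4737}{-8306 + \frac{1}{T + \sqrt{8079 - 6602}}} = \frac{\frac{10657}{51} - 4737}{-8306 + \frac{1}{45962 + \sqrt{8079 - 6602}}} = - \frac{230930}{51 \left(-8306 + \frac{1}{45962 + \sqrt{1477}}\right)}$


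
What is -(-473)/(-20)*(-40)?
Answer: 946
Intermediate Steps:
-(-473)/(-20)*(-40) = -(-473)*(-1)/20*(-40) = -11*43/20*(-40) = -473/20*(-40) = 946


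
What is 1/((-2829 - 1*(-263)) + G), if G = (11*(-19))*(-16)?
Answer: 1/778 ≈ 0.0012853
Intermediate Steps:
G = 3344 (G = -209*(-16) = 3344)
1/((-2829 - 1*(-263)) + G) = 1/((-2829 - 1*(-263)) + 3344) = 1/((-2829 + 263) + 3344) = 1/(-2566 + 3344) = 1/778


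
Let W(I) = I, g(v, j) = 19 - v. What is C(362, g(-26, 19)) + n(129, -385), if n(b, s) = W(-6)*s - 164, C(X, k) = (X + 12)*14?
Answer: 7382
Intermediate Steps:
C(X, k) = 168 + 14*X (C(X, k) = (12 + X)*14 = 168 + 14*X)
n(b, s) = -164 - 6*s (n(b, s) = -6*s - 164 = -164 - 6*s)
C(362, g(-26, 19)) + n(129, -385) = (168 + 14*362) + (-164 - 6*(-385)) = (168 + 5068) + (-164 + 2310) = 5236 + 2146 = 7382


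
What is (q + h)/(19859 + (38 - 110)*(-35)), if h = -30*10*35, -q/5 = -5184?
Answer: 15420/22379 ≈ 0.68904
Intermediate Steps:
q = 25920 (q = -5*(-5184) = 25920)
h = -10500 (h = -300*35 = -10500)
(q + h)/(19859 + (38 - 110)*(-35)) = (25920 - 10500)/(19859 + (38 - 110)*(-35)) = 15420/(19859 - 72*(-35)) = 15420/(19859 + 2520) = 15420/22379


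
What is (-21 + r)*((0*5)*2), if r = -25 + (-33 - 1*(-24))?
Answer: 0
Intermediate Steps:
r = -34 (r = -25 + (-33 + 24) = -25 - 9 = -34)
(-21 + r)*((0*5)*2) = (-21 - 34)*((0*5)*2) = -0*2 = -55*0 = 0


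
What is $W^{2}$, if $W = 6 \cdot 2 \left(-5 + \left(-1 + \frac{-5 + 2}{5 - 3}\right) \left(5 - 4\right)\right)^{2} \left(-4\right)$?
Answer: $7290000$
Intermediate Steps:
$W = -2700$ ($W = 12 \left(-5 + \left(-1 - \frac{3}{2}\right) 1\right)^{2} \left(-4\right) = 12 \left(-5 - \frac{5}{2}\right)^{2} \left(-4\right) = 12 \left(- \frac{15}{2}\right)^{2} \left(-4\right) = 12 \cdot \frac{225}{4} \left(-4\right) = 675 \left(-4\right) = -2700$)
$W^{2} = \left(-2700\right)^{2} = 7290000$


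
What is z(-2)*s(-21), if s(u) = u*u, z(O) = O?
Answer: -882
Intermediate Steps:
s(u) = u²
z(-2)*s(-21) = -2*(-21)² = -2*441 = -882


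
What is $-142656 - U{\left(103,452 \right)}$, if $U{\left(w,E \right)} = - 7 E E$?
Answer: $1287472$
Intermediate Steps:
$U{\left(w,E \right)} = - 7 E^{2}$
$-142656 - U{\left(103,452 \right)} = -142656 - - 7 \cdot 452^{2} = -142656 - \left(-7\right) 204304 = -142656 - -1430128 = -142656 + 1430128 = 1287472$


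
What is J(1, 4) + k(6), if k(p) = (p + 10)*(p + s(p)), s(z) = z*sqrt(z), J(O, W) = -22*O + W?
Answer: 78 + 96*sqrt(6) ≈ 313.15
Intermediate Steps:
J(O, W) = W - 22*O
s(z) = z**(3/2)
k(p) = (10 + p)*(p + p**(3/2)) (k(p) = (p + 10)*(p + p**(3/2)) = (10 + p)*(p + p**(3/2)))
J(1, 4) + k(6) = (4 - 22*1) + (6**2 + 6**(5/2) + 10*6 + 10*6**(3/2)) = (4 - 22) + (36 + 36*sqrt(6) + 60 + 10*(6*sqrt(6))) = -18 + (36 + 36*sqrt(6) + 60 + 60*sqrt(6)) = -18 + (96 + 96*sqrt(6)) = 78 + 96*sqrt(6)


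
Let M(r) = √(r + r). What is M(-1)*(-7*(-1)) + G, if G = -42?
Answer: -42 + 7*I*√2 ≈ -42.0 + 9.8995*I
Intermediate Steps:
M(r) = √2*√r (M(r) = √(2*r) = √2*√r)
M(-1)*(-7*(-1)) + G = (√2*√(-1))*(-7*(-1)) - 42 = (√2*I)*7 - 42 = (I*√2)*7 - 42 = 7*I*√2 - 42 = -42 + 7*I*√2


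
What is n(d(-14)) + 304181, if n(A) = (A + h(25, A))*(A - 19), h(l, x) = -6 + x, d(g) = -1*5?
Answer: 304565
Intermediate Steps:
d(g) = -5
n(A) = (-19 + A)*(-6 + 2*A) (n(A) = (A + (-6 + A))*(A - 19) = (-6 + 2*A)*(-19 + A) = (-19 + A)*(-6 + 2*A))
n(d(-14)) + 304181 = (114 - 44*(-5) + 2*(-5)²) + 304181 = (114 + 220 + 2*25) + 304181 = (114 + 220 + 50) + 304181 = 384 + 304181 = 304565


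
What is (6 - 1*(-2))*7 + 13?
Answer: 69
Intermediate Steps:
(6 - 1*(-2))*7 + 13 = (6 + 2)*7 + 13 = 8*7 + 13 = 56 + 13 = 69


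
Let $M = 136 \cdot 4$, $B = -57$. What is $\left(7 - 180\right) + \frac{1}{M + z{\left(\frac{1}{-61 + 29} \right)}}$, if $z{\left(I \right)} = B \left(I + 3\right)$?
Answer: $- \frac{2074757}{11993} \approx -173.0$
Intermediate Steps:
$z{\left(I \right)} = -171 - 57 I$ ($z{\left(I \right)} = - 57 \left(I + 3\right) = - 57 \left(3 + I\right) = -171 - 57 I$)
$M = 544$
$\left(7 - 180\right) + \frac{1}{M + z{\left(\frac{1}{-61 + 29} \right)}} = \left(7 - 180\right) + \frac{1}{544 - \left(171 + \frac{57}{-61 + 29}\right)} = \left(7 - 180\right) + \frac{1}{544 - \left(171 + \frac{57}{-32}\right)} = -173 + \frac{1}{544 - \frac{5415}{32}} = -173 + \frac{1}{\frac{11993}{32}} = -173 + \frac{32}{11993} = - \frac{2074757}{11993}$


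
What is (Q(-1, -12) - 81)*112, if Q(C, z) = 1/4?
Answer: -9044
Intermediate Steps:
Q(C, z) = ¼
(Q(-1, -12) - 81)*112 = (¼ - 81)*112 = -323/4*112 = -9044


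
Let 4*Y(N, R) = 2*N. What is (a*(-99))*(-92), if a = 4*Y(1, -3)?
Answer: 18216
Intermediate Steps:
Y(N, R) = N/2 (Y(N, R) = (2*N)/4 = N/2)
a = 2 (a = 4*((½)*1) = 4*(½) = 2)
(a*(-99))*(-92) = (2*(-99))*(-92) = -198*(-92) = 18216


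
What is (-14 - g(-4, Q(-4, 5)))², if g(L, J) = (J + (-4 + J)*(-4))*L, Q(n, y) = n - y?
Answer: 24964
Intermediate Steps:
g(L, J) = L*(16 - 3*J) (g(L, J) = (J + (16 - 4*J))*L = (16 - 3*J)*L = L*(16 - 3*J))
(-14 - g(-4, Q(-4, 5)))² = (-14 - (-4)*(16 - 3*(-4 - 1*5)))² = (-14 - (-4)*(16 - 3*(-4 - 5)))² = (-14 - (-4)*(16 - 3*(-9)))² = (-14 - (-4)*(16 + 27))² = (-14 - (-4)*43)² = (-14 - 1*(-172))² = (-14 + 172)² = 158² = 24964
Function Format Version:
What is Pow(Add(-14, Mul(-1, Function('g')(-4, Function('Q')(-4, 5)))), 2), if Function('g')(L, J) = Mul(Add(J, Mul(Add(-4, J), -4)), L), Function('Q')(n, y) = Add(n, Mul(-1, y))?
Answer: 24964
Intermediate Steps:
Function('g')(L, J) = Mul(L, Add(16, Mul(-3, J))) (Function('g')(L, J) = Mul(Add(J, Add(16, Mul(-4, J))), L) = Mul(Add(16, Mul(-3, J)), L) = Mul(L, Add(16, Mul(-3, J))))
Pow(Add(-14, Mul(-1, Function('g')(-4, Function('Q')(-4, 5)))), 2) = Pow(Add(-14, Mul(-1, Mul(-4, Add(16, Mul(-3, Add(-4, Mul(-1, 5))))))), 2) = Pow(Add(-14, Mul(-1, Mul(-4, Add(16, Mul(-3, Add(-4, -5)))))), 2) = Pow(Add(-14, Mul(-1, Mul(-4, Add(16, Mul(-3, -9))))), 2) = Pow(Add(-14, Mul(-1, Mul(-4, Add(16, 27)))), 2) = Pow(Add(-14, Mul(-1, Mul(-4, 43))), 2) = Pow(Add(-14, Mul(-1, -172)), 2) = Pow(Add(-14, 172), 2) = Pow(158, 2) = 24964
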